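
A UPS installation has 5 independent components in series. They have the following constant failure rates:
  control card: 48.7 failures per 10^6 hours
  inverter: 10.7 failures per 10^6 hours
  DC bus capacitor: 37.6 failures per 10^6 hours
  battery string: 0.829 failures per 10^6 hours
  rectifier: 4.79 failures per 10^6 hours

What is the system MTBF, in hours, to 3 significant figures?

Series of exponential components: λ_sys = Σ λ_i
λ_sys = 0.0000487 + 0.0000107 + 0.0000376 + 0.000000829 + 0.00000479 = 1.0262e-04 /h
MTBF = 1 / λ_sys = 9740 h

9740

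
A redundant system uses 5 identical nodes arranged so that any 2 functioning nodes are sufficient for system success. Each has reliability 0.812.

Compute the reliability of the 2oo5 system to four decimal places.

0.9947

R = Σ_{i=2}^{5} C(5,i) p^i (1−p)^{5−i} with p = 0.812
C(5,2)·0.812^2·0.188^3 = 0.043811
C(5,3)·0.812^3·0.188^2 = 0.189227
C(5,4)·0.812^4·0.188^1 = 0.408650
C(5,5)·0.812^5·0.188^0 = 0.353004
Sum = 0.9947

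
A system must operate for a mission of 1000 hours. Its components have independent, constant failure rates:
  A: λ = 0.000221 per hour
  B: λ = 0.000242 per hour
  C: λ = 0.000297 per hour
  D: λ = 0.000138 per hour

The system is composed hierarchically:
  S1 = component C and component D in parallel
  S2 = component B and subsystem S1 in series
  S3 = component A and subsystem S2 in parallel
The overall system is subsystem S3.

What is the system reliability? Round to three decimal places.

0.952

R(A) = exp(−0.000221 × 1000) = 0.80172
R(B) = exp(−0.000242 × 1000) = 0.78506
R(C) = exp(−0.000297 × 1000) = 0.74304
R(D) = exp(−0.000138 × 1000) = 0.87110
Parallel (C and D): 1 − (1 − 0.74304)(1 − 0.87110) = 0.96688
Series (B and [0.96688]): 0.78506 × 0.96688 = 0.75906
Parallel (A and [0.75906]): 1 − (1 − 0.80172)(1 − 0.75906) = 0.952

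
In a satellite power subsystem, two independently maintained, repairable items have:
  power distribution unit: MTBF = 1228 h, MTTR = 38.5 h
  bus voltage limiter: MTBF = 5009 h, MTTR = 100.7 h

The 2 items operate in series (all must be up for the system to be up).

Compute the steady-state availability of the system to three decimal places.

0.950

A(power distribution unit) = MTBF/(MTBF+MTTR) = 1228/(1228+38.5) = 0.969601
A(bus voltage limiter) = MTBF/(MTBF+MTTR) = 5009/(5009+100.7) = 0.980292
Series availability: 0.969601 × 0.980292 = 0.950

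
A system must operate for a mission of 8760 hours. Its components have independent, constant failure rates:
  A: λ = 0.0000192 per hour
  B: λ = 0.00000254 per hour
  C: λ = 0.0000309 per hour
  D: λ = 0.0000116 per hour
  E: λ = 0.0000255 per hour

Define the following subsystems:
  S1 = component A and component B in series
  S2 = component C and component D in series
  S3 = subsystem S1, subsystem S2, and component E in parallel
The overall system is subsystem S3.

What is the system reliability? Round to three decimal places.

0.989

R(A) = exp(−0.0000192 × 8760) = 0.84519
R(B) = exp(−0.00000254 × 8760) = 0.97800
R(C) = exp(−0.0000309 × 8760) = 0.76286
R(D) = exp(−0.0000116 × 8760) = 0.90338
R(E) = exp(−0.0000255 × 8760) = 0.79981
Series (A and B): 0.84519 × 0.97800 = 0.82660
Series (C and D): 0.76286 × 0.90338 = 0.68915
Parallel ([0.82660], [0.68915], and E): 1 − (1 − 0.82660)(1 − 0.68915)(1 − 0.79981) = 0.989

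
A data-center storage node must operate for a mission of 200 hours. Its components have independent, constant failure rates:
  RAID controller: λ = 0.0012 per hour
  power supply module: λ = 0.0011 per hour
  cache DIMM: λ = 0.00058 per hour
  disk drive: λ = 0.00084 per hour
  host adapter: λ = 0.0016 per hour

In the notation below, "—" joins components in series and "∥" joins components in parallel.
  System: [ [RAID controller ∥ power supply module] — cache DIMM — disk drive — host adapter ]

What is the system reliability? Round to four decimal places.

0.5236

R(RAID controller) = exp(−0.0012 × 200) = 0.786628
R(power supply module) = exp(−0.0011 × 200) = 0.802519
R(cache DIMM) = exp(−0.00058 × 200) = 0.890475
R(disk drive) = exp(−0.00084 × 200) = 0.845354
R(host adapter) = exp(−0.0016 × 200) = 0.726149
Parallel (RAID controller and power supply module): 1 − (1 − 0.786628)(1 − 0.802519) = 0.957863
Series ([0.957863], cache DIMM, disk drive, and host adapter): 0.957863 × 0.890475 × 0.845354 × 0.726149 = 0.5236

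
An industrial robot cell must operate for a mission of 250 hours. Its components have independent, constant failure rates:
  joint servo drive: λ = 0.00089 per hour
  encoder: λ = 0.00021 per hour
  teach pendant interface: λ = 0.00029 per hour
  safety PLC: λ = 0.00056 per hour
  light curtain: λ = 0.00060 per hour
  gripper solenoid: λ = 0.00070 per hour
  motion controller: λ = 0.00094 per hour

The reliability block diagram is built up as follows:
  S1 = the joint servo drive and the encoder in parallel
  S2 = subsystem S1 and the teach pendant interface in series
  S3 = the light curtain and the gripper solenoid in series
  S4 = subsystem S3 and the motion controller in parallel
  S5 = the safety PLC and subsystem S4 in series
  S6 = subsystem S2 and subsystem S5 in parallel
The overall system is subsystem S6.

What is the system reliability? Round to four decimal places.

0.9856

R(joint servo drive) = exp(−0.00089 × 250) = 0.800515
R(encoder) = exp(−0.00021 × 250) = 0.948854
R(teach pendant interface) = exp(−0.00029 × 250) = 0.930066
R(safety PLC) = exp(−0.00056 × 250) = 0.869358
R(light curtain) = exp(−0.00060 × 250) = 0.860708
R(gripper solenoid) = exp(−0.00070 × 250) = 0.839457
R(motion controller) = exp(−0.00094 × 250) = 0.790571
Parallel (joint servo drive and encoder): 1 − (1 − 0.800515)(1 − 0.948854) = 0.989797
Series ([0.989797] and teach pendant interface): 0.989797 × 0.930066 = 0.920577
Series (light curtain and gripper solenoid): 0.860708 × 0.839457 = 0.722527
Parallel ([0.722527] and motion controller): 1 − (1 − 0.722527)(1 − 0.790571) = 0.941889
Series (safety PLC and [0.941889]): 0.869358 × 0.941889 = 0.818839
Parallel ([0.920577] and [0.818839]): 1 − (1 − 0.920577)(1 − 0.818839) = 0.9856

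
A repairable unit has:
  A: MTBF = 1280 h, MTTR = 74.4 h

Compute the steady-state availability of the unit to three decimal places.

A(A) = MTBF/(MTBF+MTTR) = 1280/(1280+74.4) = 0.945

0.945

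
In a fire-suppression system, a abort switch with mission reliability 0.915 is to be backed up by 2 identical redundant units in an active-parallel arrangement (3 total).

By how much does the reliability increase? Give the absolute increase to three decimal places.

R_before = 0.915
R_after = 1 − (1 − 0.915)^3 = 0.999
ΔR = 0.999 − 0.915 = 0.084

0.084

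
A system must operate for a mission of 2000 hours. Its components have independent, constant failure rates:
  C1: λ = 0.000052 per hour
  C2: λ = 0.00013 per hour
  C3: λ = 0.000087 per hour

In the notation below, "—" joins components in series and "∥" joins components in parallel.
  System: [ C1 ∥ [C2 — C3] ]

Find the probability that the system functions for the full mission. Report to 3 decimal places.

R(C1) = exp(−0.000052 × 2000) = 0.90123
R(C2) = exp(−0.00013 × 2000) = 0.77105
R(C3) = exp(−0.000087 × 2000) = 0.84030
Series (C2 and C3): 0.77105 × 0.84030 = 0.64791
Parallel (C1 and [0.64791]): 1 − (1 − 0.90123)(1 − 0.64791) = 0.965

0.965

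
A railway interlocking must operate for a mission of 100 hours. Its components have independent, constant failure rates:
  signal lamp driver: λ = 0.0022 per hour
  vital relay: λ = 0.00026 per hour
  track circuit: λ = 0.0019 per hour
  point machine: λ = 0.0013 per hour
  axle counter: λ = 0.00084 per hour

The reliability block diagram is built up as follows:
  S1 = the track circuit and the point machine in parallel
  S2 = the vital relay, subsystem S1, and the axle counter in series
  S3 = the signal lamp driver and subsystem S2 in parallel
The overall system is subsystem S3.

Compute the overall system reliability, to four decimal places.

R(signal lamp driver) = exp(−0.0022 × 100) = 0.802519
R(vital relay) = exp(−0.00026 × 100) = 0.974335
R(track circuit) = exp(−0.0019 × 100) = 0.826959
R(point machine) = exp(−0.0013 × 100) = 0.878095
R(axle counter) = exp(−0.00084 × 100) = 0.919431
Parallel (track circuit and point machine): 1 − (1 − 0.826959)(1 − 0.878095) = 0.978905
Series (vital relay, [0.978905], and axle counter): 0.974335 × 0.978905 × 0.919431 = 0.876936
Parallel (signal lamp driver and [0.876936]): 1 − (1 − 0.802519)(1 − 0.876936) = 0.9757

0.9757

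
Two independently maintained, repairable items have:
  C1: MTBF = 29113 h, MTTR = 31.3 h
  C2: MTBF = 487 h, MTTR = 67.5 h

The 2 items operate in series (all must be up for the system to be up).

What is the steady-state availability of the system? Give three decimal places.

A(C1) = MTBF/(MTBF+MTTR) = 29113/(29113+31.3) = 0.998926
A(C2) = MTBF/(MTBF+MTTR) = 487/(487+67.5) = 0.878269
Series availability: 0.998926 × 0.878269 = 0.877

0.877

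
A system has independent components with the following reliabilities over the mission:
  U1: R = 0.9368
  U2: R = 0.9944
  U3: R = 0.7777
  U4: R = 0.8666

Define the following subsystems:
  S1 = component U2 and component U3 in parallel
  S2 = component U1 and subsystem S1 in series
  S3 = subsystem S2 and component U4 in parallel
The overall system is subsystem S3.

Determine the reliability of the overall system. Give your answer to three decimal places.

0.991

Parallel (U2 and U3): 1 − (1 − 0.99440)(1 − 0.77770) = 0.99876
Series (U1 and [0.99876]): 0.93680 × 0.99876 = 0.93564
Parallel ([0.93564] and U4): 1 − (1 − 0.93564)(1 − 0.86660) = 0.991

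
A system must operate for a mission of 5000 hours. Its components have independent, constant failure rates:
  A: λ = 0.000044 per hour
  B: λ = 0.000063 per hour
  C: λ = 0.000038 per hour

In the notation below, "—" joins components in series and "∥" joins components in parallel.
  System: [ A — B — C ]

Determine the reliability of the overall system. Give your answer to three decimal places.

R(A) = exp(−0.000044 × 5000) = 0.80252
R(B) = exp(−0.000063 × 5000) = 0.72979
R(C) = exp(−0.000038 × 5000) = 0.82696
Series (A, B, and C): 0.80252 × 0.72979 × 0.82696 = 0.484

0.484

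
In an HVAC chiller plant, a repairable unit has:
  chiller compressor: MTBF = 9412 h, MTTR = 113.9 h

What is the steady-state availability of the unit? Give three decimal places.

0.988

A(chiller compressor) = MTBF/(MTBF+MTTR) = 9412/(9412+113.9) = 0.988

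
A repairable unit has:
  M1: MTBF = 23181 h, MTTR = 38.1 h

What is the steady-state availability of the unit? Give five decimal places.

A(M1) = MTBF/(MTBF+MTTR) = 23181/(23181+38.1) = 0.99836

0.99836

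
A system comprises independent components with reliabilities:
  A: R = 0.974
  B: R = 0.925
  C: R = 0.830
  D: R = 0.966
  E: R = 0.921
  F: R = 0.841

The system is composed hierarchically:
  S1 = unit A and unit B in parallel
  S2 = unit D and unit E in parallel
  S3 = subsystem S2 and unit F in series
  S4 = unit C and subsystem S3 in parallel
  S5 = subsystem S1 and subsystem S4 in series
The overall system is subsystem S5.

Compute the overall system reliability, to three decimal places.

0.971

Parallel (A and B): 1 − (1 − 0.97400)(1 − 0.92500) = 0.99805
Parallel (D and E): 1 − (1 − 0.96600)(1 − 0.92100) = 0.99731
Series ([0.99731] and F): 0.99731 × 0.84100 = 0.83874
Parallel (C and [0.83874]): 1 − (1 − 0.83000)(1 − 0.83874) = 0.97259
Series ([0.99805] and [0.97259]): 0.99805 × 0.97259 = 0.971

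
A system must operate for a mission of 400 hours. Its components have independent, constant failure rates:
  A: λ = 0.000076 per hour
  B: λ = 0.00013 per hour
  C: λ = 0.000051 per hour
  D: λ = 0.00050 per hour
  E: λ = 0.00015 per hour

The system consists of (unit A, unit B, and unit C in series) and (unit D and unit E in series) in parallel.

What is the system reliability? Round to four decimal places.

0.9776

R(A) = exp(−0.000076 × 400) = 0.970057
R(B) = exp(−0.00013 × 400) = 0.949329
R(C) = exp(−0.000051 × 400) = 0.979807
R(D) = exp(−0.00050 × 400) = 0.818731
R(E) = exp(−0.00015 × 400) = 0.941765
Series (A, B, and C): 0.970057 × 0.949329 × 0.979807 = 0.902307
Series (D and E): 0.818731 × 0.941765 = 0.771052
Parallel ([0.902307] and [0.771052]): 1 − (1 − 0.902307)(1 − 0.771052) = 0.9776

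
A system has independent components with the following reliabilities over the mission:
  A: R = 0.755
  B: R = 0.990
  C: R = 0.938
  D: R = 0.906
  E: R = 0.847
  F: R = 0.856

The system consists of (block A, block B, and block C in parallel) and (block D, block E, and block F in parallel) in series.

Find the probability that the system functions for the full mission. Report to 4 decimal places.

0.9978

Parallel (A, B, and C): 1 − (1 − 0.755000)(1 − 0.990000)(1 − 0.938000) = 0.999848
Parallel (D, E, and F): 1 − (1 − 0.906000)(1 − 0.847000)(1 − 0.856000) = 0.997929
Series ([0.999848] and [0.997929]): 0.999848 × 0.997929 = 0.9978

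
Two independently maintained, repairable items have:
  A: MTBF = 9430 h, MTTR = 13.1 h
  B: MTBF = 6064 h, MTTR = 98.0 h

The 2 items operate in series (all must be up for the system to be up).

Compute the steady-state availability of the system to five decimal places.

0.98273

A(A) = MTBF/(MTBF+MTTR) = 9430/(9430+13.1) = 0.998613
A(B) = MTBF/(MTBF+MTTR) = 6064/(6064+98.0) = 0.984096
Series availability: 0.998613 × 0.984096 = 0.98273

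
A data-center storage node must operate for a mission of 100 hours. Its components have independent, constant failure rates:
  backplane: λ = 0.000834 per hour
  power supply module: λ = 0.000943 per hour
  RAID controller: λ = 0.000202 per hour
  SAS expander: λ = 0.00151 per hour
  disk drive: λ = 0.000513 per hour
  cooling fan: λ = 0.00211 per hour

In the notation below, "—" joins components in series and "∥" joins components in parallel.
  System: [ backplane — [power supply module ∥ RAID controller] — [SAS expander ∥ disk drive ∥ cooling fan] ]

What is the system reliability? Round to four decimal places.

R(backplane) = exp(−0.000834 × 100) = 0.919983
R(power supply module) = exp(−0.000943 × 100) = 0.910010
R(RAID controller) = exp(−0.000202 × 100) = 0.980003
R(SAS expander) = exp(−0.00151 × 100) = 0.859848
R(disk drive) = exp(−0.000513 × 100) = 0.949994
R(cooling fan) = exp(−0.00211 × 100) = 0.809774
Parallel (power supply module and RAID controller): 1 − (1 − 0.910010)(1 − 0.980003) = 0.998200
Parallel (SAS expander, disk drive, and cooling fan): 1 − (1 − 0.859848)(1 − 0.949994)(1 − 0.809774) = 0.998667
Series (backplane, [0.998200], and [0.998667]): 0.919983 × 0.998200 × 0.998667 = 0.9171

0.9171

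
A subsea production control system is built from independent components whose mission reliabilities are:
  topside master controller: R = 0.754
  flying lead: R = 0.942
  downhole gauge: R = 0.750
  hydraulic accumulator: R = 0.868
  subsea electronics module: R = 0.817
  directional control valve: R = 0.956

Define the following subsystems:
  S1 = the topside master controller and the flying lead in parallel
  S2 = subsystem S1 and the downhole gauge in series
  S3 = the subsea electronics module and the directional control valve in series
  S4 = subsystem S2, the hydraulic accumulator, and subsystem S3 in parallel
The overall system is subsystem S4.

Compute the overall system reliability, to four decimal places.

Parallel (topside master controller and flying lead): 1 − (1 − 0.754000)(1 − 0.942000) = 0.985732
Series ([0.985732] and downhole gauge): 0.985732 × 0.750000 = 0.739299
Series (subsea electronics module and directional control valve): 0.817000 × 0.956000 = 0.781052
Parallel ([0.739299], hydraulic accumulator, and [0.781052]): 1 − (1 − 0.739299)(1 − 0.868000)(1 − 0.781052) = 0.9925

0.9925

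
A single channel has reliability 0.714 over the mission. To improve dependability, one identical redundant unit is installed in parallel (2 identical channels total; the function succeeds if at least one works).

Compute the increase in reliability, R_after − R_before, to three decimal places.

0.204

R_before = 0.714
R_after = 1 − (1 − 0.714)^2 = 0.918
ΔR = 0.918 − 0.714 = 0.204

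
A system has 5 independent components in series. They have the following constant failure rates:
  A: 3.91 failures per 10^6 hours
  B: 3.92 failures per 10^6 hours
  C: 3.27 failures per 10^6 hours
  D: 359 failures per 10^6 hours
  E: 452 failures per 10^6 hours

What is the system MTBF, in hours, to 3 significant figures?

1220

Series of exponential components: λ_sys = Σ λ_i
λ_sys = 0.00000391 + 0.00000392 + 0.00000327 + 0.000359 + 0.000452 = 8.2210e-04 /h
MTBF = 1 / λ_sys = 1220 h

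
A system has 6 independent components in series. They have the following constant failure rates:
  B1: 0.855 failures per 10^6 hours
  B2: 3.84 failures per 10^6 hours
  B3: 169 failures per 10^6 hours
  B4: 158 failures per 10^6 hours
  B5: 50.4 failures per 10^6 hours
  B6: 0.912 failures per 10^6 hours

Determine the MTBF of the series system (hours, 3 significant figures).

Series of exponential components: λ_sys = Σ λ_i
λ_sys = 0.000000855 + 0.00000384 + 0.000169 + 0.000158 + 0.0000504 + 0.000000912 = 3.8301e-04 /h
MTBF = 1 / λ_sys = 2610 h

2610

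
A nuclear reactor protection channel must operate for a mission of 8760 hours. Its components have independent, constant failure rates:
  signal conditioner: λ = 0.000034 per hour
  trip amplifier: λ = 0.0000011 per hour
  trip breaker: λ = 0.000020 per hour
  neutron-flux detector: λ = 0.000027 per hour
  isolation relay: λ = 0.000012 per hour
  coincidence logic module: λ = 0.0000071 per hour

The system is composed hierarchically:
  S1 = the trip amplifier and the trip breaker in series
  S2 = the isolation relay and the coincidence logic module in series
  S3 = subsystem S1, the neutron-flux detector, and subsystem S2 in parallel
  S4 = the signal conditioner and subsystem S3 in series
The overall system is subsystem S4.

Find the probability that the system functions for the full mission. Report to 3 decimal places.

0.738

R(signal conditioner) = exp(−0.000034 × 8760) = 0.74242
R(trip amplifier) = exp(−0.0000011 × 8760) = 0.99041
R(trip breaker) = exp(−0.000020 × 8760) = 0.83929
R(neutron-flux detector) = exp(−0.000027 × 8760) = 0.78937
R(isolation relay) = exp(−0.000012 × 8760) = 0.90022
R(coincidence logic module) = exp(−0.0000071 × 8760) = 0.93970
Series (trip amplifier and trip breaker): 0.99041 × 0.83929 = 0.83124
Series (isolation relay and coincidence logic module): 0.90022 × 0.93970 = 0.84594
Parallel ([0.83124], neutron-flux detector, and [0.84594]): 1 − (1 − 0.83124)(1 − 0.78937)(1 − 0.84594) = 0.99452
Series (signal conditioner and [0.99452]): 0.74242 × 0.99452 = 0.738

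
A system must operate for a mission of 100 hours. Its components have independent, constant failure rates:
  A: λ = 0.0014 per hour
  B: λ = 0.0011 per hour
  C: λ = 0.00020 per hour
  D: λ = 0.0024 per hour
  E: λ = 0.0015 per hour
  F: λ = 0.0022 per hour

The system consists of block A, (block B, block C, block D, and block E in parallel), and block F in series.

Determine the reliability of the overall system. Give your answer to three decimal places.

0.698

R(A) = exp(−0.0014 × 100) = 0.86936
R(B) = exp(−0.0011 × 100) = 0.89583
R(C) = exp(−0.00020 × 100) = 0.98020
R(D) = exp(−0.0024 × 100) = 0.78663
R(E) = exp(−0.0015 × 100) = 0.86071
R(F) = exp(−0.0022 × 100) = 0.80252
Parallel (B, C, D, and E): 1 − (1 − 0.89583)(1 − 0.98020)(1 − 0.78663)(1 − 0.86071) = 0.99994
Series (A, [0.99994], and F): 0.86936 × 0.99994 × 0.80252 = 0.698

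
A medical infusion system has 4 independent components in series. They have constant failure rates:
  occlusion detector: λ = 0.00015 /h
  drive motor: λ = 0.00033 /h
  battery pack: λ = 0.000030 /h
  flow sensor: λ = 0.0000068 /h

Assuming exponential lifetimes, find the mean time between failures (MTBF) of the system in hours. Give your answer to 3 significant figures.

Series of exponential components: λ_sys = Σ λ_i
λ_sys = 0.00015 + 0.00033 + 0.000030 + 0.0000068 = 5.1680e-04 /h
MTBF = 1 / λ_sys = 1930 h

1930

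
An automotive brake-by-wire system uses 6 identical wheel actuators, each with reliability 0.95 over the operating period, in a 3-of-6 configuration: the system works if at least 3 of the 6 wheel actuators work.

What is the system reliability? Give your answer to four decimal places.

0.9999

R = Σ_{i=3}^{6} C(6,i) p^i (1−p)^{6−i} with p = 0.95
C(6,3)·0.95^3·0.05^3 = 0.002143
C(6,4)·0.95^4·0.05^2 = 0.030544
C(6,5)·0.95^5·0.05^1 = 0.232134
C(6,6)·0.95^6·0.05^0 = 0.735092
Sum = 0.9999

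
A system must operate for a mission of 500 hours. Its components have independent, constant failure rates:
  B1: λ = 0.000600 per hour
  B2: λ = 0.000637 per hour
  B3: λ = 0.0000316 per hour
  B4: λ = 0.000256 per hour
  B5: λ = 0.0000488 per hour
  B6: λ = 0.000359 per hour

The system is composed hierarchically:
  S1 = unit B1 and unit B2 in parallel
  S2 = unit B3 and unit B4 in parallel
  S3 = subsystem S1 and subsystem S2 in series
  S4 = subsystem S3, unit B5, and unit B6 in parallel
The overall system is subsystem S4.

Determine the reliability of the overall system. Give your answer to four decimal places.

0.9997

R(B1) = exp(−0.000600 × 500) = 0.740818
R(B2) = exp(−0.000637 × 500) = 0.727239
R(B3) = exp(−0.0000316 × 500) = 0.984324
R(B4) = exp(−0.000256 × 500) = 0.879853
R(B5) = exp(−0.0000488 × 500) = 0.975895
R(B6) = exp(−0.000359 × 500) = 0.835688
Parallel (B1 and B2): 1 − (1 − 0.740818)(1 − 0.727239) = 0.929305
Parallel (B3 and B4): 1 − (1 − 0.984324)(1 − 0.879853) = 0.998117
Series ([0.929305] and [0.998117]): 0.929305 × 0.998117 = 0.927555
Parallel ([0.927555], B5, and B6): 1 − (1 − 0.927555)(1 − 0.975895)(1 − 0.835688) = 0.9997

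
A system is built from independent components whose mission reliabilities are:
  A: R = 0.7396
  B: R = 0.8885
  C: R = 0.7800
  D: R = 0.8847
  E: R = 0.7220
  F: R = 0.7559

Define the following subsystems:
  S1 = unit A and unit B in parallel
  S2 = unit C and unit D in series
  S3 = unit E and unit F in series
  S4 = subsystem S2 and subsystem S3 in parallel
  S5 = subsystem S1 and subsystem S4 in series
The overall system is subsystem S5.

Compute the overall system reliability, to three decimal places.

0.834

Parallel (A and B): 1 − (1 − 0.73960)(1 − 0.88850) = 0.97097
Series (C and D): 0.78000 × 0.88470 = 0.69007
Series (E and F): 0.72200 × 0.75590 = 0.54576
Parallel ([0.69007] and [0.54576]): 1 − (1 − 0.69007)(1 − 0.54576) = 0.85922
Series ([0.97097] and [0.85922]): 0.97097 × 0.85922 = 0.834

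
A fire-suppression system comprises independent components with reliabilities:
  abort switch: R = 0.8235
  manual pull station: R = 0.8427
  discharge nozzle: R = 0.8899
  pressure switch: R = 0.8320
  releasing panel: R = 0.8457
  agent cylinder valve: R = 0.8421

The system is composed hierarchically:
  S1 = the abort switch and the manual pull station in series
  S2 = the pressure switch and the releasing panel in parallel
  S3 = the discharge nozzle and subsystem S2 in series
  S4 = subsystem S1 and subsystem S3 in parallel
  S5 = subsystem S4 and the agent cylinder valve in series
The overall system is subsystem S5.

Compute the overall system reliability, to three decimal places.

0.808

Series (abort switch and manual pull station): 0.82350 × 0.84270 = 0.69396
Parallel (pressure switch and releasing panel): 1 − (1 − 0.83200)(1 − 0.84570) = 0.97408
Series (discharge nozzle and [0.97408]): 0.88990 × 0.97408 = 0.86683
Parallel ([0.69396] and [0.86683]): 1 − (1 − 0.69396)(1 − 0.86683) = 0.95924
Series ([0.95924] and agent cylinder valve): 0.95924 × 0.84210 = 0.808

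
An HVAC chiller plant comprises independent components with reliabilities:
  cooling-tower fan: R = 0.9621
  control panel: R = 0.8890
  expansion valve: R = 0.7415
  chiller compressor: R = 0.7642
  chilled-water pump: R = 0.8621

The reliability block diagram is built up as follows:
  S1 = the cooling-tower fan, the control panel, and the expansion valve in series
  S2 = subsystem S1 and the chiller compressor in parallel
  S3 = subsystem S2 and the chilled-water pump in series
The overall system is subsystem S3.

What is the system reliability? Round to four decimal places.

0.7877

Series (cooling-tower fan, control panel, and expansion valve): 0.962100 × 0.889000 × 0.741500 = 0.634210
Parallel ([0.634210] and chiller compressor): 1 − (1 − 0.634210)(1 − 0.764200) = 0.913747
Series ([0.913747] and chilled-water pump): 0.913747 × 0.862100 = 0.7877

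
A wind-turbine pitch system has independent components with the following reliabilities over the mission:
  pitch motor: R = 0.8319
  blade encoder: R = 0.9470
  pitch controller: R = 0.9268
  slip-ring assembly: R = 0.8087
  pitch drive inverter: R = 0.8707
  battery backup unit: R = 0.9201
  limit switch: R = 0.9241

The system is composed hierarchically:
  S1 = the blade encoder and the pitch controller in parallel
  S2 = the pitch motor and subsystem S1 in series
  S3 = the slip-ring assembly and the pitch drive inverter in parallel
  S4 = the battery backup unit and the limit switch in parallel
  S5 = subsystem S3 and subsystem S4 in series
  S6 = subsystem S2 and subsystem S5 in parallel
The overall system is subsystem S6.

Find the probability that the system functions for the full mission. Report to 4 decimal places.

0.9947

Parallel (blade encoder and pitch controller): 1 − (1 − 0.947000)(1 − 0.926800) = 0.996120
Series (pitch motor and [0.996120]): 0.831900 × 0.996120 = 0.828672
Parallel (slip-ring assembly and pitch drive inverter): 1 − (1 − 0.808700)(1 − 0.870700) = 0.975265
Parallel (battery backup unit and limit switch): 1 − (1 − 0.920100)(1 − 0.924100) = 0.993936
Series ([0.975265] and [0.993936]): 0.975265 × 0.993936 = 0.969351
Parallel ([0.828672] and [0.969351]): 1 − (1 − 0.828672)(1 − 0.969351) = 0.9947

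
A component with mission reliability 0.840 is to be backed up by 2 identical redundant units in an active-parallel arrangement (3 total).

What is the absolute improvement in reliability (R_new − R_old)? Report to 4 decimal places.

0.1559

R_before = 0.840
R_after = 1 − (1 − 0.840)^3 = 0.9959
ΔR = 0.9959 − 0.840 = 0.1559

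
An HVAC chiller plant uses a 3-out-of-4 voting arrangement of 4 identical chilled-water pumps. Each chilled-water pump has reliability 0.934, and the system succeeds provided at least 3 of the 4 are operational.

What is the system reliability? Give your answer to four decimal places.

0.9761

R = Σ_{i=3}^{4} C(4,i) p^i (1−p)^{4−i} with p = 0.934
C(4,3)·0.934^3·0.066^1 = 0.215102
C(4,4)·0.934^4·0.066^0 = 0.761005
Sum = 0.9761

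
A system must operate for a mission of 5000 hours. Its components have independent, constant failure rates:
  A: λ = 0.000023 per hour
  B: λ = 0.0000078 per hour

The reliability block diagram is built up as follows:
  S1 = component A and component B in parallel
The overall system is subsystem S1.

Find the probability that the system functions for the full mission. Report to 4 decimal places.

R(A) = exp(−0.000023 × 5000) = 0.891366
R(B) = exp(−0.0000078 × 5000) = 0.961751
Parallel (A and B): 1 − (1 − 0.891366)(1 − 0.961751) = 0.9958

0.9958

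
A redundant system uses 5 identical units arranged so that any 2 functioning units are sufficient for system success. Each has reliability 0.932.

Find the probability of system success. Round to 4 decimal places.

R = Σ_{i=2}^{5} C(5,i) p^i (1−p)^{5−i} with p = 0.932
C(5,2)·0.932^2·0.068^3 = 0.002731
C(5,3)·0.932^3·0.068^2 = 0.037434
C(5,4)·0.932^4·0.068^1 = 0.256533
C(5,5)·0.932^5·0.068^0 = 0.703201
Sum = 0.9999

0.9999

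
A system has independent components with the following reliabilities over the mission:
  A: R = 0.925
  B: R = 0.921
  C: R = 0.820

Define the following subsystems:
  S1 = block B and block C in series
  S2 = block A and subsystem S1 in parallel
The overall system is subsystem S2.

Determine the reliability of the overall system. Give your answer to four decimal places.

0.9816

Series (B and C): 0.921000 × 0.820000 = 0.755220
Parallel (A and [0.755220]): 1 − (1 − 0.925000)(1 − 0.755220) = 0.9816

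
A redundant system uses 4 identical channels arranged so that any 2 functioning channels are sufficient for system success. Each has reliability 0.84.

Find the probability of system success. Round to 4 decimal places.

R = Σ_{i=2}^{4} C(4,i) p^i (1−p)^{4−i} with p = 0.84
C(4,2)·0.84^2·0.16^2 = 0.108380
C(4,3)·0.84^3·0.16^1 = 0.379331
C(4,4)·0.84^4·0.16^0 = 0.497871
Sum = 0.9856

0.9856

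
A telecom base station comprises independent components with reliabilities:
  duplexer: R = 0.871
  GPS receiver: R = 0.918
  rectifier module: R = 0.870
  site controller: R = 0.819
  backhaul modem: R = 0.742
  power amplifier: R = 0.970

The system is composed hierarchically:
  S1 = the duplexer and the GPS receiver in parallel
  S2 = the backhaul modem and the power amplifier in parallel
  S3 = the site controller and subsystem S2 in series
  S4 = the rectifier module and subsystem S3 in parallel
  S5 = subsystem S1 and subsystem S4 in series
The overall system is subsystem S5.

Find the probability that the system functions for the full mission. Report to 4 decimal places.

0.9653

Parallel (duplexer and GPS receiver): 1 − (1 − 0.871000)(1 − 0.918000) = 0.989422
Parallel (backhaul modem and power amplifier): 1 − (1 − 0.742000)(1 − 0.970000) = 0.992260
Series (site controller and [0.992260]): 0.819000 × 0.992260 = 0.812661
Parallel (rectifier module and [0.812661]): 1 − (1 − 0.870000)(1 − 0.812661) = 0.975646
Series ([0.989422] and [0.975646]): 0.989422 × 0.975646 = 0.9653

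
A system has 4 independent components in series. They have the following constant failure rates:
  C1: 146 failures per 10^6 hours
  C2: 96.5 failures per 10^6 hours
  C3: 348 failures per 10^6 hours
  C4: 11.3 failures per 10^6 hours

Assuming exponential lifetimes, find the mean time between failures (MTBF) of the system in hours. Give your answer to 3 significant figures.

Series of exponential components: λ_sys = Σ λ_i
λ_sys = 0.000146 + 0.0000965 + 0.000348 + 0.0000113 = 6.0180e-04 /h
MTBF = 1 / λ_sys = 1660 h

1660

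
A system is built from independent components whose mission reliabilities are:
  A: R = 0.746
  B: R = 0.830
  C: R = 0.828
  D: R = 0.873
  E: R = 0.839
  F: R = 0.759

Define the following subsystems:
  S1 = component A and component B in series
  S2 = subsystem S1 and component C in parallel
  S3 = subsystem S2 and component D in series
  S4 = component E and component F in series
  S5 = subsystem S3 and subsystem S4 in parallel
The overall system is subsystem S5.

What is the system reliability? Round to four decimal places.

Series (A and B): 0.746000 × 0.830000 = 0.619180
Parallel ([0.619180] and C): 1 − (1 − 0.619180)(1 − 0.828000) = 0.934499
Series ([0.934499] and D): 0.934499 × 0.873000 = 0.815818
Series (E and F): 0.839000 × 0.759000 = 0.636801
Parallel ([0.815818] and [0.636801]): 1 − (1 − 0.815818)(1 − 0.636801) = 0.9331

0.9331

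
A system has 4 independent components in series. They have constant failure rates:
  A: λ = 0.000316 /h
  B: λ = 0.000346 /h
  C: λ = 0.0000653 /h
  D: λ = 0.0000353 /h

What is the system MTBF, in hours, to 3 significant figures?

Series of exponential components: λ_sys = Σ λ_i
λ_sys = 0.000316 + 0.000346 + 0.0000653 + 0.0000353 = 7.6260e-04 /h
MTBF = 1 / λ_sys = 1310 h

1310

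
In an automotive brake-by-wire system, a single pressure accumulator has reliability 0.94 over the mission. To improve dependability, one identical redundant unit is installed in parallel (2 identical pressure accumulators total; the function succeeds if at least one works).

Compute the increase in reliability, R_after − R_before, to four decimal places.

0.0564

R_before = 0.94
R_after = 1 − (1 − 0.94)^2 = 0.9964
ΔR = 0.9964 − 0.94 = 0.0564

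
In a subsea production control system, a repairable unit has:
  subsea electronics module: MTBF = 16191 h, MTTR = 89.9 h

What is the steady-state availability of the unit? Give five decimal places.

0.99448

A(subsea electronics module) = MTBF/(MTBF+MTTR) = 16191/(16191+89.9) = 0.99448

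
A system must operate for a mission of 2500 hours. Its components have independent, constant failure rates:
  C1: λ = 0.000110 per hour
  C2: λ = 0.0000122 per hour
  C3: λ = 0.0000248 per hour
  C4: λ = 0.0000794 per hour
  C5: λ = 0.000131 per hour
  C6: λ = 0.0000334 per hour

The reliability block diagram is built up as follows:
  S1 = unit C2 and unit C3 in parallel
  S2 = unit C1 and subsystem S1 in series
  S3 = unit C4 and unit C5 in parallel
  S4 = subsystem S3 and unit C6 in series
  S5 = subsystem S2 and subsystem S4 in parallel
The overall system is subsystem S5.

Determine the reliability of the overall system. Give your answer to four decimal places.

R(C1) = exp(−0.000110 × 2500) = 0.759572
R(C2) = exp(−0.0000122 × 2500) = 0.969960
R(C3) = exp(−0.0000248 × 2500) = 0.939883
R(C4) = exp(−0.0000794 × 2500) = 0.819960
R(C5) = exp(−0.000131 × 2500) = 0.720723
R(C6) = exp(−0.0000334 × 2500) = 0.919891
Parallel (C2 and C3): 1 − (1 − 0.969960)(1 − 0.939883) = 0.998194
Series (C1 and [0.998194]): 0.759572 × 0.998194 = 0.758200
Parallel (C4 and C5): 1 − (1 − 0.819960)(1 − 0.720723) = 0.949719
Series ([0.949719] and C6): 0.949719 × 0.919891 = 0.873638
Parallel ([0.758200] and [0.873638]): 1 − (1 − 0.758200)(1 − 0.873638) = 0.9694

0.9694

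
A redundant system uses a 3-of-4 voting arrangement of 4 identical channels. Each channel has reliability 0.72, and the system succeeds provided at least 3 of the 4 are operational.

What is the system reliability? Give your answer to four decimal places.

0.6868

R = Σ_{i=3}^{4} C(4,i) p^i (1−p)^{4−i} with p = 0.72
C(4,3)·0.72^3·0.28^1 = 0.418038
C(4,4)·0.72^4·0.28^0 = 0.268739
Sum = 0.6868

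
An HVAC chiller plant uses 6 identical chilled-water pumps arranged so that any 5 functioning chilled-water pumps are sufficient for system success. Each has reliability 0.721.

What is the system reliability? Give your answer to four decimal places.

R = Σ_{i=5}^{6} C(6,i) p^i (1−p)^{6−i} with p = 0.721
C(6,5)·0.721^5·0.279^1 = 0.326161
C(6,6)·0.721^6·0.279^0 = 0.140479
Sum = 0.4666

0.4666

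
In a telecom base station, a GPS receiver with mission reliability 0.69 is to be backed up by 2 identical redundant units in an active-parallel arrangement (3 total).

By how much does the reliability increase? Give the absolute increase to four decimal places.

0.2802

R_before = 0.69
R_after = 1 − (1 − 0.69)^3 = 0.9702
ΔR = 0.9702 − 0.69 = 0.2802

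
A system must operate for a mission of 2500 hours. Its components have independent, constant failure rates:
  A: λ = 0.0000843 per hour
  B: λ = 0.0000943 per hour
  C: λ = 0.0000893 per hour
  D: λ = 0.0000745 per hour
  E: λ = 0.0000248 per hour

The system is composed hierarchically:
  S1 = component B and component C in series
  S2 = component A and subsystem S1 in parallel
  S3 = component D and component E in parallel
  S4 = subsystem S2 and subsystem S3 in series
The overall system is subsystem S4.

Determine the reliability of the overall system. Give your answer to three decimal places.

0.921

R(A) = exp(−0.0000843 × 2500) = 0.80998
R(B) = exp(−0.0000943 × 2500) = 0.78998
R(C) = exp(−0.0000893 × 2500) = 0.79991
R(D) = exp(−0.0000745 × 2500) = 0.83007
R(E) = exp(−0.0000248 × 2500) = 0.93988
Series (B and C): 0.78998 × 0.79991 = 0.63191
Parallel (A and [0.63191]): 1 − (1 − 0.80998)(1 − 0.63191) = 0.93006
Parallel (D and E): 1 − (1 − 0.83007)(1 − 0.93988) = 0.98978
Series ([0.93006] and [0.98978]): 0.93006 × 0.98978 = 0.921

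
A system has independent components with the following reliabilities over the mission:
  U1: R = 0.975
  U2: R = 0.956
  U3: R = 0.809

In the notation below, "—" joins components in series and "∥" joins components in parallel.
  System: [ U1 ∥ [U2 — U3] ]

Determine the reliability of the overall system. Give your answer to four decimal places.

Series (U2 and U3): 0.956000 × 0.809000 = 0.773404
Parallel (U1 and [0.773404]): 1 − (1 − 0.975000)(1 − 0.773404) = 0.9943

0.9943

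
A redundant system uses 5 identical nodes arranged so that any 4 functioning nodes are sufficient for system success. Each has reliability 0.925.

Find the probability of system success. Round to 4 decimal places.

0.9517

R = Σ_{i=4}^{5} C(5,i) p^i (1−p)^{5−i} with p = 0.925
C(5,4)·0.925^4·0.075^1 = 0.274535
C(5,5)·0.925^5·0.075^0 = 0.677187
Sum = 0.9517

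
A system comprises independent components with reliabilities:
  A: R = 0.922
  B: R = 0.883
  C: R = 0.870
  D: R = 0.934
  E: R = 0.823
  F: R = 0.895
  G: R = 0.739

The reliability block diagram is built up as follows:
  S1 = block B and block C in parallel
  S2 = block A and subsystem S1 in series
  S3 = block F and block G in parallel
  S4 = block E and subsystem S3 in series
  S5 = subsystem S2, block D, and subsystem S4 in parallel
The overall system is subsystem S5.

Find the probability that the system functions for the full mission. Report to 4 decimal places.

Parallel (B and C): 1 − (1 − 0.883000)(1 − 0.870000) = 0.984790
Series (A and [0.984790]): 0.922000 × 0.984790 = 0.907976
Parallel (F and G): 1 − (1 − 0.895000)(1 − 0.739000) = 0.972595
Series (E and [0.972595]): 0.823000 × 0.972595 = 0.800446
Parallel ([0.907976], D, and [0.800446]): 1 − (1 − 0.907976)(1 − 0.934000)(1 − 0.800446) = 0.9988

0.9988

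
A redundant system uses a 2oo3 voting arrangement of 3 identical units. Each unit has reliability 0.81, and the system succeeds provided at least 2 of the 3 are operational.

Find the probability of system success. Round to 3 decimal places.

R = Σ_{i=2}^{3} C(3,i) p^i (1−p)^{3−i} with p = 0.81
C(3,2)·0.81^2·0.19^1 = 0.37398
C(3,3)·0.81^3·0.19^0 = 0.53144
Sum = 0.905

0.905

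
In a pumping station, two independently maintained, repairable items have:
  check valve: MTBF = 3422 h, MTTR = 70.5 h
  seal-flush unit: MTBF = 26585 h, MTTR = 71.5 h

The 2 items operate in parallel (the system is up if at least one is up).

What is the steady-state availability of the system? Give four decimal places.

0.9999

A(check valve) = MTBF/(MTBF+MTTR) = 3422/(3422+70.5) = 0.979814
A(seal-flush unit) = MTBF/(MTBF+MTTR) = 26585/(26585+71.5) = 0.997318
Parallel availability: 1 − (1 − 0.979814)(1 − 0.997318) = 0.9999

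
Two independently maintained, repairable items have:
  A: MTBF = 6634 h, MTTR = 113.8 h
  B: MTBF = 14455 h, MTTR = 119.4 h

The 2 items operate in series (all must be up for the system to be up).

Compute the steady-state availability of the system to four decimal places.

A(A) = MTBF/(MTBF+MTTR) = 6634/(6634+113.8) = 0.983135
A(B) = MTBF/(MTBF+MTTR) = 14455/(14455+119.4) = 0.991808
Series availability: 0.983135 × 0.991808 = 0.9751

0.9751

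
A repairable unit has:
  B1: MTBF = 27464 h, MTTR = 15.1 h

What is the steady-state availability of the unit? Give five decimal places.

0.99945

A(B1) = MTBF/(MTBF+MTTR) = 27464/(27464+15.1) = 0.99945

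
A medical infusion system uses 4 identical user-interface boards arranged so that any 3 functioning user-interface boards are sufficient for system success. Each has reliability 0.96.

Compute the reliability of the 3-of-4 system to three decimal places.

R = Σ_{i=3}^{4} C(4,i) p^i (1−p)^{4−i} with p = 0.96
C(4,3)·0.96^3·0.04^1 = 0.14156
C(4,4)·0.96^4·0.04^0 = 0.84935
Sum = 0.991

0.991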